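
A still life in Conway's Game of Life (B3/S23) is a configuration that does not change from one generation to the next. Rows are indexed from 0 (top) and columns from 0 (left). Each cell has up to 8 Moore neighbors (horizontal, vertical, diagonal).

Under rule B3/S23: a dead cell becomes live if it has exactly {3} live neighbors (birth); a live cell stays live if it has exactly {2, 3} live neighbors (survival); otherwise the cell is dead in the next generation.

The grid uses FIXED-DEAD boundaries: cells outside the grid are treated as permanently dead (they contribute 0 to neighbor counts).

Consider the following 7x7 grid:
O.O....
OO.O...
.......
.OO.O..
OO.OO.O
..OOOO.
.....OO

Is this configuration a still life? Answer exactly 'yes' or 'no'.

Compute generation 1 and compare to generation 0 (given above):
Generation 1:
O.O....
OOO....
O..O...
OOO.OO.
O......
.OO....
...O.OO
Cell (1,2) differs: gen0=0 vs gen1=1 -> NOT a still life.

Answer: no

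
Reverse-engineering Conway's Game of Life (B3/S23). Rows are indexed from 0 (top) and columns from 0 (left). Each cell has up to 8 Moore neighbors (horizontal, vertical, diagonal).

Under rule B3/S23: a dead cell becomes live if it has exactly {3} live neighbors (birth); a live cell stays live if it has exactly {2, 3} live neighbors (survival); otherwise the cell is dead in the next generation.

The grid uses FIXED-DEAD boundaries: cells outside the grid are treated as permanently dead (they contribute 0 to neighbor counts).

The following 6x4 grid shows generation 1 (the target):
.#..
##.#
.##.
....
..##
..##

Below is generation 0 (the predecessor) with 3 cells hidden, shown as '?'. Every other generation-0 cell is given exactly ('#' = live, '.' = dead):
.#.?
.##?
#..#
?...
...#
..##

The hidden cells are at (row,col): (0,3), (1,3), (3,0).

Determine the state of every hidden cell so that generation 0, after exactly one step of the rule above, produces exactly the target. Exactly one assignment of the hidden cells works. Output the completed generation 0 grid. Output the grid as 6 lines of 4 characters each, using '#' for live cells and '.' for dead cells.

Answer: .#.#
.##.
#..#
....
...#
..##

Derivation:
Hidden generation-0 cells (in order): (0,3), (1,3), (3,0).
A hidden cell only influences target cells in its own 3x3 neighborhood. Try each of the 2^3 = 8 assignments, step the completed generation 0 forward once under B3/S23, and compare with the target:
  (0,3)=. (1,3)=. (3,0)=. -> step gives (0,2)='#' but target has '.' -> reject
  (0,3)=. (1,3)=. (3,0)=# -> step gives (0,2)='#' but target has '.' -> reject
  (0,3)=. (1,3)=# (3,0)=. -> step gives (2,2)='.' but target has '#' -> reject
  (0,3)=. (1,3)=# (3,0)=# -> step gives (2,0)='#' but target has '.' -> reject
  (0,3)=# (1,3)=. (3,0)=. -> step reproduces the target at every cell -> ACCEPT
  (0,3)=# (1,3)=. (3,0)=# -> step gives (2,0)='#' but target has '.' -> reject
  (0,3)=# (1,3)=# (3,0)=. -> step gives (0,3)='#' but target has '.' -> reject
  (0,3)=# (1,3)=# (3,0)=# -> step gives (0,3)='#' but target has '.' -> reject
Unique solution: (0,3)=live, (1,3)=dead, (3,0)=dead.
Check: live-neighbor counts of every cell in the completed generation 0:
2241
3343
1331
1122
0132
0122
Applying B3/S23 to generation 0 with these counts gives:
.#..
##.#
.##.
....
..##
..##
which matches the target exactly.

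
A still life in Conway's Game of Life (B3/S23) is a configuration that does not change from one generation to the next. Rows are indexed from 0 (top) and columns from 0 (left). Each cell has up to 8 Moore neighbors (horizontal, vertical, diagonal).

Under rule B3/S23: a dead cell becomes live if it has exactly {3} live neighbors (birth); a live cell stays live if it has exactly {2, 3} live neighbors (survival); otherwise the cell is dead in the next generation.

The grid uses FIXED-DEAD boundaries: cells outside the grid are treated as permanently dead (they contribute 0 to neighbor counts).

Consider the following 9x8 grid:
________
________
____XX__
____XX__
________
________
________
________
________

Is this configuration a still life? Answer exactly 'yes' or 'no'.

Compute generation 1 and compare to generation 0 (given above):
Generation 1:
________
________
____XX__
____XX__
________
________
________
________
________
The grids are IDENTICAL -> still life.

Answer: yes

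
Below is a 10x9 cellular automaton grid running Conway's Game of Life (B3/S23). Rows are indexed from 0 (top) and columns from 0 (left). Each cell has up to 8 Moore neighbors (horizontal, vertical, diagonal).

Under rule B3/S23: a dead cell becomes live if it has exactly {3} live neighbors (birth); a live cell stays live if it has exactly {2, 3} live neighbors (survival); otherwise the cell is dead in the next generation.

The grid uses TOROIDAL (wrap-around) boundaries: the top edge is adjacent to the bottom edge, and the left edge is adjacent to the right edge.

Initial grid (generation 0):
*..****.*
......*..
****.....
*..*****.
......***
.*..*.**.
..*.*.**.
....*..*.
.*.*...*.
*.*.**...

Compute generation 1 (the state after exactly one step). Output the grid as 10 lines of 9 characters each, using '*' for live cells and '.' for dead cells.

Answer: **.*..***
......***
****...**
*..***...
*..*.....
...*.....
....*...*
..*.**.**
.***.**.*
*.*....*.

Derivation:
Simulating step by step:
Generation 0 (given above): 37 live cells
Generation 1: 38 live cells
(generation 1 grid is the final answer)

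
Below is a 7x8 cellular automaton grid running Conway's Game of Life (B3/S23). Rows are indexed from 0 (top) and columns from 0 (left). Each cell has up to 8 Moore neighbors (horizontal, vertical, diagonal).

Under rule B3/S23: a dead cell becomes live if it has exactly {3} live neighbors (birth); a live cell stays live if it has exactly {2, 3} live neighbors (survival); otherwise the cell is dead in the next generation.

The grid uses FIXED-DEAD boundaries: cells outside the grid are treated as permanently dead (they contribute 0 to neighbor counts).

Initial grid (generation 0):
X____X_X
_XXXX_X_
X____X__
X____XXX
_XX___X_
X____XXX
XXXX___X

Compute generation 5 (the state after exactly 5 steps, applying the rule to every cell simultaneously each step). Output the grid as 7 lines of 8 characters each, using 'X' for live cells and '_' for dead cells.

Simulating step by step:
Generation 0 (given above): 26 live cells
Generation 1: 29 live cells
_XXXXXX_
XXXXX_X_
X_XX___X
X____X_X
XX______
X__X_X_X
XXX____X
Generation 2: 19 live cells
X_____X_
X_____XX
X____X_X
X_X___X_
XX__X___
______X_
XXX___X_
Generation 3: 18 live cells
______XX
XX___X_X
X____X_X
X____XX_
XX___X__
__X__X__
_X______
Generation 4: 19 live cells
______XX
XX___X_X
X___XX_X
X___XX__
XX__XX__
X_X_____
________
Generation 5: 15 live cells
(generation 5 grid is the final answer)

Answer: ______XX
XX__XX_X
X_______
X__X____
X__XXX__
X_______
________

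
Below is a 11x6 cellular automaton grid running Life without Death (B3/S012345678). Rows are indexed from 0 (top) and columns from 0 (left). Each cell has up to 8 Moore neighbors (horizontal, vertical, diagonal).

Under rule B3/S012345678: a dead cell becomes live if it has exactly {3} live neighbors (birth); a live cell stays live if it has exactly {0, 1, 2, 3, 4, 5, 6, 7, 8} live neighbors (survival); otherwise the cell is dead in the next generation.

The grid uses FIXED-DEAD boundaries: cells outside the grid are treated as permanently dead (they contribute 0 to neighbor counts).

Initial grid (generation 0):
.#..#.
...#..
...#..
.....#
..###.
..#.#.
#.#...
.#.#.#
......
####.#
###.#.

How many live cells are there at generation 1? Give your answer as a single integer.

Answer: 34

Derivation:
Simulating step by step:
Generation 0 (given above): 24 live cells
Generation 1: 34 live cells
.#..#.
..###.
...##.
..#..#
..####
..#.#.
#.#.#.
.###.#
#..#..
######
###.#.
Population at generation 1: 34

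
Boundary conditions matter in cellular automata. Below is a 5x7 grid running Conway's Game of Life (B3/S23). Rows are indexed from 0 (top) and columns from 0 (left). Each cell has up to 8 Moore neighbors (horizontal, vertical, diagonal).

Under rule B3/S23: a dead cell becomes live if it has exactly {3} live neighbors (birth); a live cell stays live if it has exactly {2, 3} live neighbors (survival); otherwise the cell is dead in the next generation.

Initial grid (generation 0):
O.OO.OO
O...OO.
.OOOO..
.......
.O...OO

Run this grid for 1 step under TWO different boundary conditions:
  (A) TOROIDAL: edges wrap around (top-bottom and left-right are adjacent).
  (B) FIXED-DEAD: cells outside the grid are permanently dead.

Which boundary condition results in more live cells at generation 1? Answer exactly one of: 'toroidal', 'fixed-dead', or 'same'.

Under TOROIDAL boundary, generation 1:
..OO...
O......
.OOOOO.
OO.OOO.
.OO.OO.
Population = 17

Under FIXED-DEAD boundary, generation 1:
.O.O.OO
O.....O
.OOOOO.
.O.OOO.
.......
Population = 15

Comparison: toroidal=17, fixed-dead=15 -> toroidal

Answer: toroidal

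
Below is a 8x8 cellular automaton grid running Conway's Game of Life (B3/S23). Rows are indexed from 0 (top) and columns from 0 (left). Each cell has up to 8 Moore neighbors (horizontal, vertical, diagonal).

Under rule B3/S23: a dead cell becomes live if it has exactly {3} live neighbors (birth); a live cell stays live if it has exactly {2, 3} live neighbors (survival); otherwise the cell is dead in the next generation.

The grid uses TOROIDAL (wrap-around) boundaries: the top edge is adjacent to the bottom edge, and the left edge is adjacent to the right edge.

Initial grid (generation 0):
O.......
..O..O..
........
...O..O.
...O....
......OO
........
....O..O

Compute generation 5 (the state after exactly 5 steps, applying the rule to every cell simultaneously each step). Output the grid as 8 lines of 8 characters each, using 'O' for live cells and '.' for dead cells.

Answer: ........
........
........
........
........
........
........
........

Derivation:
Simulating step by step:
Generation 0 (given above): 10 live cells
Generation 1: 4 live cells
........
........
........
........
......OO
........
......OO
........
Generation 2: 0 live cells
........
........
........
........
........
........
........
........
Generation 3: 0 live cells
........
........
........
........
........
........
........
........
Generation 4: 0 live cells
........
........
........
........
........
........
........
........
Generation 5: 0 live cells
(generation 5 grid is the final answer)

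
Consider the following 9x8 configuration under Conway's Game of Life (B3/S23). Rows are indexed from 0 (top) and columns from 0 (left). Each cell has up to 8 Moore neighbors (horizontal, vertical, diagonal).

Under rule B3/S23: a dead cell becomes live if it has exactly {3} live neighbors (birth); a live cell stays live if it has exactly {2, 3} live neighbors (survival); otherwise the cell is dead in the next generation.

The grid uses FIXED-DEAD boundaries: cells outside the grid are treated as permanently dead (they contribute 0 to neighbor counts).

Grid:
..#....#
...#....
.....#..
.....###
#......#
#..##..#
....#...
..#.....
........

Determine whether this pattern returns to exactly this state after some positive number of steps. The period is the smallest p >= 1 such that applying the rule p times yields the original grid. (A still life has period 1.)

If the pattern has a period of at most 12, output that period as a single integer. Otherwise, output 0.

Simulating and comparing each generation to the original:
Gen 0 (original, given above): 15 live cells
Gen 1: 10 live cells, differs from original
Gen 2: 8 live cells, differs from original
Gen 3: 8 live cells, differs from original
Gen 4: 8 live cells, differs from original
Gen 5: 10 live cells, differs from original
Gen 6: 11 live cells, differs from original
Gen 7: 10 live cells, differs from original
Gen 8: 12 live cells, differs from original
Gen 9: 14 live cells, differs from original
Gen 10: 20 live cells, differs from original
Gen 11: 18 live cells, differs from original
Gen 12: 23 live cells, differs from original
No period found within 12 steps.

Answer: 0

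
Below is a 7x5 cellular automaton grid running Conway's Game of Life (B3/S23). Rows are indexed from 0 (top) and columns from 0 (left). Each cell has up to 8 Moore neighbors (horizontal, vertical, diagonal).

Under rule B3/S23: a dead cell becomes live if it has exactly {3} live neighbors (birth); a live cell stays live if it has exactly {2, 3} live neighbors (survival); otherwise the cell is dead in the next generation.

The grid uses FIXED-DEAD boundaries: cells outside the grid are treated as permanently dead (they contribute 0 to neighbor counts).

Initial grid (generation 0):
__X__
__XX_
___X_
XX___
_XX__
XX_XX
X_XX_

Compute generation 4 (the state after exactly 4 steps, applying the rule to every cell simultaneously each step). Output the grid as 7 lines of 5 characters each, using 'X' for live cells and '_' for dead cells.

Answer: _XXX_
_XXX_
_____
_____
_____
___XX
___XX

Derivation:
Simulating step by step:
Generation 0 (given above): 15 live cells
Generation 1: 15 live cells
__XX_
__XX_
_X_X_
XX___
___X_
X___X
X_XXX
Generation 2: 17 live cells
__XX_
_X__X
XX_X_
XX___
XX___
_XX_X
_X_XX
Generation 3: 9 live cells
__XX_
XX__X
_____
_____
_____
____X
_X_XX
Generation 4: 10 live cells
(generation 4 grid is the final answer)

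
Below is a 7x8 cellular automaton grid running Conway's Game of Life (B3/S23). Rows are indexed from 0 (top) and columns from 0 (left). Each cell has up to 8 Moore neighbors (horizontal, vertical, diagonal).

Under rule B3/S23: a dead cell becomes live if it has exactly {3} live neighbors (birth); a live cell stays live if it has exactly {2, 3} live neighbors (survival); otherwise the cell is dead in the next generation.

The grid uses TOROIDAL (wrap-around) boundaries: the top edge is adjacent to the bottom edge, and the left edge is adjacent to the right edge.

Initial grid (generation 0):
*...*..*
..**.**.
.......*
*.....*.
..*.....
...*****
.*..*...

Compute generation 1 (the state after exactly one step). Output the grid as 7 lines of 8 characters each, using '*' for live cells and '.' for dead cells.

Simulating step by step:
Generation 0 (given above): 18 live cells
Generation 1: 21 live cells
(generation 1 grid is the final answer)

Answer: ***.*.**
*..****.
.....*.*
.......*
...**...
..*****.
........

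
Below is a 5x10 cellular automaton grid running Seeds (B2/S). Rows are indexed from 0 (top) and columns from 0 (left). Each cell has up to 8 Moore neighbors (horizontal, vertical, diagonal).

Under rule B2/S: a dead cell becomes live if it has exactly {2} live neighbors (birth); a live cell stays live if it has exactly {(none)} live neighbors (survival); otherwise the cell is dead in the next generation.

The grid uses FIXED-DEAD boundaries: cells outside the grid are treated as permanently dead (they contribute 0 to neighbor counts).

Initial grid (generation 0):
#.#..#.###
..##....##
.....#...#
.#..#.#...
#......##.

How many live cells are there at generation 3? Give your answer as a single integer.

Simulating step by step:
Generation 0 (given above): 18 live cells
Generation 1: 11 live cells
....#.#...
.....#....
.#....##..
#........#
.#...##...
Generation 2: 7 live cells
..........
....#.....
#....#..#.
..#.....#.
#.........
Generation 3: 10 live cells
..........
.....#....
.#.##..#.#
#......#.#
.#........
Population at generation 3: 10

Answer: 10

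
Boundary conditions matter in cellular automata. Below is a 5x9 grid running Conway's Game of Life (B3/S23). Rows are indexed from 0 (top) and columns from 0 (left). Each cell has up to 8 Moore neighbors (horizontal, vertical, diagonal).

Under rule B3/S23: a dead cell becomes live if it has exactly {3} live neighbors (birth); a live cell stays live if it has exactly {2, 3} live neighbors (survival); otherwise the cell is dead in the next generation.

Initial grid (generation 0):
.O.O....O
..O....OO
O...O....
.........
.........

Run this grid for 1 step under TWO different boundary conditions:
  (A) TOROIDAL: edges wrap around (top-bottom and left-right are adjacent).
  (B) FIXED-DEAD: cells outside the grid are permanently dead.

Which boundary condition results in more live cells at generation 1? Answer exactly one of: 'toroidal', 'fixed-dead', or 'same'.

Answer: toroidal

Derivation:
Under TOROIDAL boundary, generation 1:
O.O....OO
.OOO...OO
........O
.........
.........
Population = 10

Under FIXED-DEAD boundary, generation 1:
..O....OO
.OOO...OO
.........
.........
.........
Population = 8

Comparison: toroidal=10, fixed-dead=8 -> toroidal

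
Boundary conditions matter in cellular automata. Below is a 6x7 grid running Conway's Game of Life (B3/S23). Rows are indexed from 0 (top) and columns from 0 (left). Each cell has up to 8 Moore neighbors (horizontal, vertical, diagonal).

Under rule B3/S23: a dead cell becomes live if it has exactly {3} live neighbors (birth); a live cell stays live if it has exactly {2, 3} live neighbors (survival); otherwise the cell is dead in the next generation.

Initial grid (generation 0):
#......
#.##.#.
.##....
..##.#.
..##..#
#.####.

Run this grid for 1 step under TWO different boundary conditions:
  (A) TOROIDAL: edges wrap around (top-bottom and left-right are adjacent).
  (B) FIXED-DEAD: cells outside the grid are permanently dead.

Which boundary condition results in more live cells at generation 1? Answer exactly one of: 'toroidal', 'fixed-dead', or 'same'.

Answer: toroidal

Derivation:
Under TOROIDAL boundary, generation 1:
#....#.
#.##..#
......#
....#..
......#
#.#.##.
Population = 13

Under FIXED-DEAD boundary, generation 1:
.#.....
#.##...
.......
....#..
......#
.##.##.
Population = 10

Comparison: toroidal=13, fixed-dead=10 -> toroidal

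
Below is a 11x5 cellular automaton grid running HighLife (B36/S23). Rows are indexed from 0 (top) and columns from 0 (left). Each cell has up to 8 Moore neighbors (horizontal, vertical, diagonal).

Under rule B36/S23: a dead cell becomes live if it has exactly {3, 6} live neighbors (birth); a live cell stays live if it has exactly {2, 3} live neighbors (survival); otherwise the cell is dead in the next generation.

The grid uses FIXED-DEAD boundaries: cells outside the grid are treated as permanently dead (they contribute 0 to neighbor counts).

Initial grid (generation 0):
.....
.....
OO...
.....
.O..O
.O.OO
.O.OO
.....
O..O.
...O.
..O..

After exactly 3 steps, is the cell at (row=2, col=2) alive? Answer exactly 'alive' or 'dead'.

Answer: alive

Derivation:
Simulating step by step:
Generation 0 (given above): 14 live cells
Generation 1: 14 live cells
.....
.....
.....
OO...
..OOO
OO...
...OO
..OOO
.....
..OO.
.....
Generation 2: 11 live cells
.....
.....
.....
.OOO.
..OO.
.O...
.O..O
..O.O
....O
.....
.....
Generation 3: 11 live cells
.....
.....
..O..
.O.O.
...O.
.O.O.
.OOO.
....O
...O.
.....
.....

Cell (2,2) at generation 3: 1 -> alive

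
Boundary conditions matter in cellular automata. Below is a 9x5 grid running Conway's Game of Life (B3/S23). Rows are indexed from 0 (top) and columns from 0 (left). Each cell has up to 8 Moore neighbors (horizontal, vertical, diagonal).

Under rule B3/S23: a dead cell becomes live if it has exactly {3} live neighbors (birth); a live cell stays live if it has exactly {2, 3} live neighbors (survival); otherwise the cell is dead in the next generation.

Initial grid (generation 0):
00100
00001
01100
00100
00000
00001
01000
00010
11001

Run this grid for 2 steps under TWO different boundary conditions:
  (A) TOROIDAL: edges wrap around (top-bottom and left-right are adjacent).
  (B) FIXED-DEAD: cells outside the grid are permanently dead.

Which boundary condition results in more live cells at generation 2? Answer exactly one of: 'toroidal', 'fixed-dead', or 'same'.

Answer: fixed-dead

Derivation:
Under TOROIDAL boundary, generation 2:
00000
00000
10000
01010
00000
00000
00000
00001
00000
Population = 4

Under FIXED-DEAD boundary, generation 2:
00100
01010
10000
01010
00000
00000
01000
01000
01000
Population = 9

Comparison: toroidal=4, fixed-dead=9 -> fixed-dead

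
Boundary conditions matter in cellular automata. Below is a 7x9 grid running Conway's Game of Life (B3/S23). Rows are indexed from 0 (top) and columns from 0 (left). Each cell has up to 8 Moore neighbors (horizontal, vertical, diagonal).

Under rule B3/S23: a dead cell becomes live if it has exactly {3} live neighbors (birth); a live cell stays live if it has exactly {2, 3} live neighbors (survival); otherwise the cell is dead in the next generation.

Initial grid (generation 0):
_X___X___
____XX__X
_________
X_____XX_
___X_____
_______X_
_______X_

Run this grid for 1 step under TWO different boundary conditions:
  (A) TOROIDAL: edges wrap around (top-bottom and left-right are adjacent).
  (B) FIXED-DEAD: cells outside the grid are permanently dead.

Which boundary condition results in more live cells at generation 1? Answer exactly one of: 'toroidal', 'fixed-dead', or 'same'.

Answer: toroidal

Derivation:
Under TOROIDAL boundary, generation 1:
____XXX__
____XX___
_____XXXX
_________
______XXX
_________
______X__
Population = 13

Under FIXED-DEAD boundary, generation 1:
____XX___
____XX___
_____XXX_
_________
______XX_
_________
_________
Population = 9

Comparison: toroidal=13, fixed-dead=9 -> toroidal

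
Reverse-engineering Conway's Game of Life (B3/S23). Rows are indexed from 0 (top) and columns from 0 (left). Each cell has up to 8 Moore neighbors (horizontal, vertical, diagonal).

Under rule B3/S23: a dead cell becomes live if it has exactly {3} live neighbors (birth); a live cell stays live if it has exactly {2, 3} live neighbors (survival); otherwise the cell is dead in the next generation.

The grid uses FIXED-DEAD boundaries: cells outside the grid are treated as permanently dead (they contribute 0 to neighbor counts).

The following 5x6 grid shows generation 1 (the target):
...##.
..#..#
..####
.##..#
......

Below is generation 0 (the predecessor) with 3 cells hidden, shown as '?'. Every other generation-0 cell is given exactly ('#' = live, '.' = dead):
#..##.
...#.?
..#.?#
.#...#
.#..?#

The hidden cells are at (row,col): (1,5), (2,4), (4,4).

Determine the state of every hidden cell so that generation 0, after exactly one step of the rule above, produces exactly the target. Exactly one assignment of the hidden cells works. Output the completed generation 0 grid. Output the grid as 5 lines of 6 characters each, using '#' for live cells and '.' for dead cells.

Answer: #..##.
...#..
..#.##
.#...#
.#...#

Derivation:
Hidden generation-0 cells (in order): (1,5), (2,4), (4,4).
A hidden cell only influences target cells in its own 3x3 neighborhood. Try each of the 2^3 = 8 assignments, step the completed generation 0 forward once under B3/S23, and compare with the target:
  (1,5)=. (2,4)=. (4,4)=. -> step gives (1,3)='#' but target has '.' -> reject
  (1,5)=. (2,4)=. (4,4)=# -> step gives (1,3)='#' but target has '.' -> reject
  (1,5)=. (2,4)=# (4,4)=. -> step reproduces the target at every cell -> ACCEPT
  (1,5)=. (2,4)=# (4,4)=# -> step gives (3,3)='#' but target has '.' -> reject
  (1,5)=# (2,4)=. (4,4)=. -> step gives (1,3)='#' but target has '.' -> reject
  (1,5)=# (2,4)=. (4,4)=# -> step gives (1,3)='#' but target has '.' -> reject
  (1,5)=# (2,4)=# (4,4)=. -> step gives (2,4)='.' but target has '#' -> reject
  (1,5)=# (2,4)=# (4,4)=# -> step gives (2,4)='.' but target has '#' -> reject
Unique solution: (1,5)=dead, (2,4)=live, (4,4)=dead.
Check: live-neighbor counts of every cell in the completed generation 0:
012221
123453
122332
223243
212021
Applying B3/S23 to generation 0 with these counts gives:
...##.
..#..#
..####
.##..#
......
which matches the target exactly.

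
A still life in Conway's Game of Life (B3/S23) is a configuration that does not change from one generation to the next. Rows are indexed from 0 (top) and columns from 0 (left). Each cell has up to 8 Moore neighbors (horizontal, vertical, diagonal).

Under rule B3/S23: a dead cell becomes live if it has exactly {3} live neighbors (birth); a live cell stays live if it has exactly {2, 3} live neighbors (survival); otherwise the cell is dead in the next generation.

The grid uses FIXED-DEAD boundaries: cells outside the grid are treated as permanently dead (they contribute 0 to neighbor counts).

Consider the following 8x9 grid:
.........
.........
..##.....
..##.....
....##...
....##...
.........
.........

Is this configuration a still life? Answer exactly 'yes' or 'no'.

Compute generation 1 and compare to generation 0 (given above):
Generation 1:
.........
.........
..##.....
..#......
.....#...
....##...
.........
.........
Cell (3,3) differs: gen0=1 vs gen1=0 -> NOT a still life.

Answer: no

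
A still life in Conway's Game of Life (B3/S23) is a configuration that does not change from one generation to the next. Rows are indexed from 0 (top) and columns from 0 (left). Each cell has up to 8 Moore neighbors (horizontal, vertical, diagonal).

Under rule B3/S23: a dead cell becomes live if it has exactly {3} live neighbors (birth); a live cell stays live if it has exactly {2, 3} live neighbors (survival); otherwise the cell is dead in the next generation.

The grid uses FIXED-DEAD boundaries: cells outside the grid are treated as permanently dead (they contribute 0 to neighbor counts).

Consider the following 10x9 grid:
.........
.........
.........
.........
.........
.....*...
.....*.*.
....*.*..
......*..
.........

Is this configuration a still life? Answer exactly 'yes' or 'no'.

Answer: no

Derivation:
Compute generation 1 and compare to generation 0 (given above):
Generation 1:
.........
.........
.........
.........
.........
......*..
....**...
......**.
.....*...
.........
Cell (5,5) differs: gen0=1 vs gen1=0 -> NOT a still life.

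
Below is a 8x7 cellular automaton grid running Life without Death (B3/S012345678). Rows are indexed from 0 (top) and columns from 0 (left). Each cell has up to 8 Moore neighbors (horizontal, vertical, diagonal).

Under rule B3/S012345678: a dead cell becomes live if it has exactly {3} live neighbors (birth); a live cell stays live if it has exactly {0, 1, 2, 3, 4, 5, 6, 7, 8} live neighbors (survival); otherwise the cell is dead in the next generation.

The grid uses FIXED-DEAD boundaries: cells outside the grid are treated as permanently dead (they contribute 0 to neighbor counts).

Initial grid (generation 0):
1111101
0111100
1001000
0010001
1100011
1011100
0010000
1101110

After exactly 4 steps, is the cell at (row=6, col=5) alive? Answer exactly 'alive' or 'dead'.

Simulating step by step:
Generation 0 (given above): 28 live cells
Generation 1: 38 live cells
1111111
0111110
1001100
1010011
1100111
1011110
1010010
1111110
Generation 2: 41 live cells
1111111
0111111
1001101
1010011
1100111
1011110
1010011
1111110
Generation 3: 42 live cells
1111111
0111111
1001101
1010011
1100111
1011110
1010011
1111111
Generation 4: 42 live cells
1111111
0111111
1001101
1010011
1100111
1011110
1010011
1111111

Cell (6,5) at generation 4: 1 -> alive

Answer: alive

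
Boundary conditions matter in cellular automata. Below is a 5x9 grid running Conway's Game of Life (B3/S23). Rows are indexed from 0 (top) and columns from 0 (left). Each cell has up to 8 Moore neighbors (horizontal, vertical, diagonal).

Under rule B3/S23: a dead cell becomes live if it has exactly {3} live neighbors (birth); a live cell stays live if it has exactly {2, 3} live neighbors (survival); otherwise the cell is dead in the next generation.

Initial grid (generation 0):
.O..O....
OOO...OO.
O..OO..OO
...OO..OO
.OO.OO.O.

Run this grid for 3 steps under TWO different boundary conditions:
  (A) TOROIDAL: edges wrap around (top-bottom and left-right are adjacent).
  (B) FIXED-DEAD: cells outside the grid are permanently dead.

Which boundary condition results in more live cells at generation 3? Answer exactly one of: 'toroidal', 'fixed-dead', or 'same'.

Answer: toroidal

Derivation:
Under TOROIDAL boundary, generation 3:
.OOO.OOO.
....O....
O.OOO....
OO..O.OO.
O...OOOO.
Population = 21

Under FIXED-DEAD boundary, generation 3:
..OOOO.O.
O.O.....O
O...OO.OO
..OO.O.OO
......OO.
Population = 20

Comparison: toroidal=21, fixed-dead=20 -> toroidal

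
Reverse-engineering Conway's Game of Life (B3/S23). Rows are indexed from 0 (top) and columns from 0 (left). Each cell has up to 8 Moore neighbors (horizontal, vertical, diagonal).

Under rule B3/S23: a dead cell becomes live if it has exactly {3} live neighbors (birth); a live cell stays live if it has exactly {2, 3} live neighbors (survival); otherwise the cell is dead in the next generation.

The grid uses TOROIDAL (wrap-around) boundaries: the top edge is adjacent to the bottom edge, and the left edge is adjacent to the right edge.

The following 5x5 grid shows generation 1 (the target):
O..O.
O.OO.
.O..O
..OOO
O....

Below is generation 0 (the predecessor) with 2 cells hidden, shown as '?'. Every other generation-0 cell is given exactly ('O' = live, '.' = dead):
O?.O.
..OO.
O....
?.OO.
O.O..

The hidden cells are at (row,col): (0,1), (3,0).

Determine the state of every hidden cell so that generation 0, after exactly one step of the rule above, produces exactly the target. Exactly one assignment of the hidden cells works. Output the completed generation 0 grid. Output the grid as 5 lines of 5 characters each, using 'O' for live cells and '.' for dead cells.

Hidden generation-0 cells (in order): (0,1), (3,0).
A hidden cell only influences target cells in its own 3x3 neighborhood. Try each of the 2^2 = 4 assignments, step the completed generation 0 forward once under B3/S23, and compare with the target:
  (0,1)=. (3,0)=. -> step gives (0,0)='.' but target has 'O' -> reject
  (0,1)=. (3,0)=O -> step gives (0,0)='.' but target has 'O' -> reject
  (0,1)=O (3,0)=. -> step reproduces the target at every cell -> ACCEPT
  (0,1)=O (3,0)=O -> step gives (2,1)='.' but target has 'O' -> reject
Unique solution: (0,1)=live, (3,0)=dead.
Check: live-neighbor counts of every cell in the completed generation 0:
24534
34324
03443
24223
25444
Applying B3/S23 to generation 0 with these counts gives:
O..O.
O.OO.
.O..O
..OOO
O....
which matches the target exactly.

Answer: OO.O.
..OO.
O....
..OO.
O.O..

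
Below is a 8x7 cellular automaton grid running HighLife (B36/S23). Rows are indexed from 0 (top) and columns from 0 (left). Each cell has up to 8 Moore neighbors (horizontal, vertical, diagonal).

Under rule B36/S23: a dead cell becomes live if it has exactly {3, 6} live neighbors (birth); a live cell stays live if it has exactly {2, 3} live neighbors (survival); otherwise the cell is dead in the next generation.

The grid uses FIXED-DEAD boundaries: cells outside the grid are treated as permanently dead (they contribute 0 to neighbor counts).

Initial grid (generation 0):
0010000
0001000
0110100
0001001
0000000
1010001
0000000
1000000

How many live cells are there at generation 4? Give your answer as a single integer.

Simulating step by step:
Generation 0 (given above): 11 live cells
Generation 1: 7 live cells
0000000
0101000
0010100
0011000
0000000
0000000
0100000
0000000
Generation 2: 6 live cells
0000000
0011000
0100100
0011000
0000000
0000000
0000000
0000000
Generation 3: 6 live cells
0000000
0011000
0100100
0011000
0000000
0000000
0000000
0000000
Generation 4: 6 live cells
0000000
0011000
0100100
0011000
0000000
0000000
0000000
0000000
Population at generation 4: 6

Answer: 6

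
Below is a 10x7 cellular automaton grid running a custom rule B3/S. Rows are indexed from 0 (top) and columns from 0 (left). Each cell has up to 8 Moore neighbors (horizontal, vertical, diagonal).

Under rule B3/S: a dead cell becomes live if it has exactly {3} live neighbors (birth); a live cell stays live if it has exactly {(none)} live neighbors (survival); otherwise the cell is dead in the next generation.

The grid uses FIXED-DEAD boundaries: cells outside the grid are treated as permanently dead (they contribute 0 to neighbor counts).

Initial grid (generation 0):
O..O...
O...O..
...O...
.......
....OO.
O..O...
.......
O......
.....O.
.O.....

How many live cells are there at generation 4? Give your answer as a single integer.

Answer: 0

Derivation:
Simulating step by step:
Generation 0 (given above): 12 live cells
Generation 1: 3 live cells
.......
...O...
.......
....O..
.......
....O..
.......
.......
.......
.......
Generation 2: 0 live cells
.......
.......
.......
.......
.......
.......
.......
.......
.......
.......
Generation 3: 0 live cells
.......
.......
.......
.......
.......
.......
.......
.......
.......
.......
Generation 4: 0 live cells
.......
.......
.......
.......
.......
.......
.......
.......
.......
.......
Population at generation 4: 0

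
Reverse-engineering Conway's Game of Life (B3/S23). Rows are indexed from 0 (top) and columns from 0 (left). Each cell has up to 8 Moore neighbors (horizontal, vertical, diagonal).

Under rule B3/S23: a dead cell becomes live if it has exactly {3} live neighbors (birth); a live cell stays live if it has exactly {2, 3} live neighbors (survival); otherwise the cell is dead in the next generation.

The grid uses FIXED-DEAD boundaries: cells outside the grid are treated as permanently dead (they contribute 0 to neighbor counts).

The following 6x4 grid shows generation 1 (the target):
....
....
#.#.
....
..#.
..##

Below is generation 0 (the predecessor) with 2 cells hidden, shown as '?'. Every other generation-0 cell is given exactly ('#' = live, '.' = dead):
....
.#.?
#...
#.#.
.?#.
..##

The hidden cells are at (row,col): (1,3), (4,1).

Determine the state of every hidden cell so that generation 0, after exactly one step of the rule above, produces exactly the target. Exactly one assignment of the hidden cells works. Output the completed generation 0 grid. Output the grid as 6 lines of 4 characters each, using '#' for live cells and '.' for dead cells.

Hidden generation-0 cells (in order): (1,3), (4,1).
A hidden cell only influences target cells in its own 3x3 neighborhood. Try each of the 2^2 = 4 assignments, step the completed generation 0 forward once under B3/S23, and compare with the target:
  (1,3)=. (4,1)=. -> step gives (2,2)='.' but target has '#' -> reject
  (1,3)=. (4,1)=# -> step gives (2,2)='.' but target has '#' -> reject
  (1,3)=# (4,1)=. -> step reproduces the target at every cell -> ACCEPT
  (1,3)=# (4,1)=# -> step gives (3,0)='#' but target has '.' -> reject
Unique solution: (1,3)=live, (4,1)=dead.
Check: live-neighbor counts of every cell in the completed generation 0:
1121
2120
2432
1412
1434
0222
Applying B3/S23 to generation 0 with these counts gives:
....
....
#.#.
....
..#.
..##
which matches the target exactly.

Answer: ....
.#.#
#...
#.#.
..#.
..##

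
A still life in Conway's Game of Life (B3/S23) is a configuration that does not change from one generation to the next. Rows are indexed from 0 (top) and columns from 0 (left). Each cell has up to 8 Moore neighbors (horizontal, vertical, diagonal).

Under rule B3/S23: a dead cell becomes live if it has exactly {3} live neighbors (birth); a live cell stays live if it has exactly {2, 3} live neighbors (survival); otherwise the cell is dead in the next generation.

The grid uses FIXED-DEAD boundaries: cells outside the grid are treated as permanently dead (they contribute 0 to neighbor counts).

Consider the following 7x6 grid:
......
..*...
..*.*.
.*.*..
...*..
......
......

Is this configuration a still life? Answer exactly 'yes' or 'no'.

Compute generation 1 and compare to generation 0 (given above):
Generation 1:
......
...*..
.**...
...**.
..*...
......
......
Cell (1,2) differs: gen0=1 vs gen1=0 -> NOT a still life.

Answer: no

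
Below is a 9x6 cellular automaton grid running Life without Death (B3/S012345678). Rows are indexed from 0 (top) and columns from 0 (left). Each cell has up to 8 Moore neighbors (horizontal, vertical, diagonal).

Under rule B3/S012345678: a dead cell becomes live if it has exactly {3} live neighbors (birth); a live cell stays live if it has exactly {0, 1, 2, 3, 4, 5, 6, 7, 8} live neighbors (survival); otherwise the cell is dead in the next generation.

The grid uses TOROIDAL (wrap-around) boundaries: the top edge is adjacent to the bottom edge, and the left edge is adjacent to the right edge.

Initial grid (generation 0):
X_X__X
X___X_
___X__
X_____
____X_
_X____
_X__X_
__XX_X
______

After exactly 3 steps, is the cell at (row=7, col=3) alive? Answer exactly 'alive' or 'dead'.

Simulating step by step:
Generation 0 (given above): 14 live cells
Generation 1: 27 live cells
XXX__X
XX_XX_
___X_X
X_____
____X_
_X____
XX_XX_
__XXXX
XXXXXX
Generation 2: 36 live cells
XXX__X
XX_XX_
_XXX_X
X___XX
____X_
XXXXXX
XX_XX_
__XXXX
XXXXXX
Generation 3: 39 live cells
XXX__X
XX_XX_
_XXX_X
XXX_XX
__X_X_
XXXXXX
XX_XX_
__XXXX
XXXXXX

Cell (7,3) at generation 3: 1 -> alive

Answer: alive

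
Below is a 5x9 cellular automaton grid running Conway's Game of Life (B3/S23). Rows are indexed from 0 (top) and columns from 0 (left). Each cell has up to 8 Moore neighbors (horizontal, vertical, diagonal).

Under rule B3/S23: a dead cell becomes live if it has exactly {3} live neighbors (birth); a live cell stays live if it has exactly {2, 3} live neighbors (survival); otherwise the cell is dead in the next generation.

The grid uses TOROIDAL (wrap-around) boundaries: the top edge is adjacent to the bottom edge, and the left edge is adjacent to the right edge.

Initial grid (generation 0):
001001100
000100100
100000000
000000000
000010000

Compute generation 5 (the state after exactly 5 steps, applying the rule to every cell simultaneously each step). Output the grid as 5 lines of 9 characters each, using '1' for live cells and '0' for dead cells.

Answer: 000000000
000000000
000000000
000000000
000000000

Derivation:
Simulating step by step:
Generation 0 (given above): 7 live cells
Generation 1: 7 live cells
000111100
000001100
000000000
000000000
000001000
Generation 2: 3 live cells
000000000
000000100
000000000
000000000
000001100
Generation 3: 2 live cells
000001100
000000000
000000000
000000000
000000000
Generation 4: 0 live cells
000000000
000000000
000000000
000000000
000000000
Generation 5: 0 live cells
(generation 5 grid is the final answer)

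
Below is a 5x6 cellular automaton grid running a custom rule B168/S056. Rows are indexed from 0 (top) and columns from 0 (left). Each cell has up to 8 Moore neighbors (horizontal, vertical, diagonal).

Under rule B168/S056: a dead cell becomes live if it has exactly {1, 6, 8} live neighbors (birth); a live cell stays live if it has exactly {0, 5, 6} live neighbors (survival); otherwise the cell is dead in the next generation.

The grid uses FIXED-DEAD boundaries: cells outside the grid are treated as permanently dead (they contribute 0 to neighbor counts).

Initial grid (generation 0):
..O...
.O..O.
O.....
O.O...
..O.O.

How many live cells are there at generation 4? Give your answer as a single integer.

Answer: 9

Derivation:
Simulating step by step:
Generation 0 (given above): 8 live cells
Generation 1: 12 live cells
O...OO
....OO
....OO
....OO
O...OO
Generation 2: 14 live cells
OO....
OO..OO
....OO
OO..OO
OO....
Generation 3: 4 live cells
...O..
......
....OO
......
...O..
Generation 4: 9 live cells
..OOO.
..O...
...O..
..O...
..OOO.
Population at generation 4: 9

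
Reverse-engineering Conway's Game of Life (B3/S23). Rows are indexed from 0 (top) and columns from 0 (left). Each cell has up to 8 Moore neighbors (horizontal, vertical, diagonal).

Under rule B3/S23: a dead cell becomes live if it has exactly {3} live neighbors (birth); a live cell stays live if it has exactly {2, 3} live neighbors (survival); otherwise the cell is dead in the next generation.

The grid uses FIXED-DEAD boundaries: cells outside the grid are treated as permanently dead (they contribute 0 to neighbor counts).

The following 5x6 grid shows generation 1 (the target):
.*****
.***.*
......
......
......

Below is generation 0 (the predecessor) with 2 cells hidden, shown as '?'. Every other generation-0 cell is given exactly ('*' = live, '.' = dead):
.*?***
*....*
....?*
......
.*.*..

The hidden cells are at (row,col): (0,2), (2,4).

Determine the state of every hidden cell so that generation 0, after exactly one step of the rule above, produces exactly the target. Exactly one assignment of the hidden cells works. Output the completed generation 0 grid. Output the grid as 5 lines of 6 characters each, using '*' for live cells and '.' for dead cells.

Answer: .*****
*....*
.....*
......
.*.*..

Derivation:
Hidden generation-0 cells (in order): (0,2), (2,4).
A hidden cell only influences target cells in its own 3x3 neighborhood. Try each of the 2^2 = 4 assignments, step the completed generation 0 forward once under B3/S23, and compare with the target:
  (0,2)=. (2,4)=. -> step gives (0,1)='.' but target has '*' -> reject
  (0,2)=. (2,4)=* -> step gives (0,1)='.' but target has '*' -> reject
  (0,2)=* (2,4)=. -> step reproduces the target at every cell -> ACCEPT
  (0,2)=* (2,4)=* -> step gives (1,3)='.' but target has '*' -> reject
Unique solution: (0,2)=live, (2,4)=dead.
Check: live-neighbor counts of every cell in the completed generation 0:
222232
133353
110021
112121
102010
Applying B3/S23 to generation 0 with these counts gives:
.*****
.***.*
......
......
......
which matches the target exactly.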